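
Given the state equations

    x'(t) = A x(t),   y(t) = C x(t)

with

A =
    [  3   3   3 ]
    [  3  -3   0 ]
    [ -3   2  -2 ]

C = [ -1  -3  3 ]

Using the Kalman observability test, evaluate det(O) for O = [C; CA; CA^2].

11799

CA = [[-21, 12, -9]]
CA^2 = [[0, -117, -45]]
Observability matrix O = [C; CA; CA^2] = [[-1, -3, 3], [-21, 12, -9], [0, -117, -45]]
Expanding along the first row, det(O) = (-1)·(12·(-45) - (-9)·(-117)) - (-3)·((-21)·(-45) - (-9)·0) + 3·((-21)·(-117) - 12·0) = (-1)·(-1593) - (-3)·945 + 3·2457 = 11799
Since det(O) ≠ 0, rank(O) = 3 and the system is completely observable.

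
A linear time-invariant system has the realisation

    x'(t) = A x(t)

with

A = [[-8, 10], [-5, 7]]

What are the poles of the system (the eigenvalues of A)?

-3, 2

det(sI - A) = s^2 - (tr A)s + det A, with tr A = (-8) + 7 = -1 and det A = (-8)·7 - 10·(-5) = -56 - (-50) = -6.
So p(s) = det(sI - A) = s^2 + s - 6.
Factor s^2 + s - 6: two numbers with sum -1 and product -6 are 2 and -3, so s^2 + s - 6 = (s - 2)(s + 3).
Hence p(s) = (s - 2) (s + 3), with roots -3, 2.
At least one eigenvalue has non-negative real part, so the system is not asymptotically stable.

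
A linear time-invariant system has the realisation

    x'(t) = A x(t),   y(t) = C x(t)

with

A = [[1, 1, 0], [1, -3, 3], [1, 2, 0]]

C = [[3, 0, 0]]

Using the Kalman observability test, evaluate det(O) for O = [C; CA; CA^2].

CA = [[3, 3, 0]]
CA^2 = [[6, -6, 9]]
Observability matrix O = [C; CA; CA^2] = [[3, 0, 0], [3, 3, 0], [6, -6, 9]]
Expanding along the first row, det(O) = 3·(3·9 - 0·(-6)) - 0·(3·9 - 0·6) + 0·(3·(-6) - 3·6) = 3·27 - 0·27 + 0·(-36) = 81
Since det(O) ≠ 0, rank(O) = 3 and the system is completely observable.

81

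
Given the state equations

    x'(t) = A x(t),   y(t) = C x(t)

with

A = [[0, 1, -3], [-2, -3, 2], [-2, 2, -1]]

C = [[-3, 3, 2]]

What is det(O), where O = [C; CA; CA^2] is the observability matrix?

CA = [[-10, -8, 13]]
CA^2 = [[-10, 40, 1]]
Observability matrix O = [C; CA; CA^2] = [[-3, 3, 2], [-10, -8, 13], [-10, 40, 1]]
Expanding along the first row, det(O) = (-3)·((-8)·1 - 13·40) - 3·((-10)·1 - 13·(-10)) + 2·((-10)·40 - (-8)·(-10)) = (-3)·(-528) - 3·120 + 2·(-480) = 264
Since det(O) ≠ 0, rank(O) = 3 and the system is completely observable.

264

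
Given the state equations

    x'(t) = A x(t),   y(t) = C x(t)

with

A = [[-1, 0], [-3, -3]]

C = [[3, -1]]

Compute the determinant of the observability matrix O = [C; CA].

CA = [[0, 3]]
Observability matrix O = [C; CA] = [[3, -1], [0, 3]]
det(O) = 3·3 - (-1)·0 = 9 - 0 = 9
Since det(O) ≠ 0, rank(O) = 2 and the system is completely observable.

9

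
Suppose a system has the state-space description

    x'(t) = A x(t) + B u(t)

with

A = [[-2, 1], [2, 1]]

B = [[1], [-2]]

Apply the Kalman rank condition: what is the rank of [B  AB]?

2

AB = [[-4], [0]]
Controllability matrix C = [B  AB] = [[1, -4], [-2, 0]]
det(C) = 1·0 - (-4)·(-2) = 0 - 8 = -8 ≠ 0, so rank(C) = 2.
rank(C) = 2 = n, so the pair (A, B) is completely controllable.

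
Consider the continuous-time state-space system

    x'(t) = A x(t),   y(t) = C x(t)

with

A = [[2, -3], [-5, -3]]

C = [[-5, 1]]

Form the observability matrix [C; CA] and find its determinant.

CA = [[-15, 12]]
Observability matrix O = [C; CA] = [[-5, 1], [-15, 12]]
det(O) = (-5)·12 - 1·(-15) = -60 - (-15) = -45
Since det(O) ≠ 0, rank(O) = 2 and the system is completely observable.

-45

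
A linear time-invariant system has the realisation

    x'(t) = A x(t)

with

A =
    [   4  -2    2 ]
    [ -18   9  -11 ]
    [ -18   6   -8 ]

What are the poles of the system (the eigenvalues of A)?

det(sI - A) = s^3 - (tr A)s^2 + (M11 + M22 + M33)s - det A, where Mii is the 2×2 principal minor of A obtained by deleting row i and column i.
tr A = 4 + 9 + (-8) = 5; M11 = 9·(-8) - (-11)·6 = -72 - (-66) = -6; M22 = 4·(-8) - 2·(-18) = -32 - (-36) = 4; M33 = 4·9 - (-2)·(-18) = 36 - 36 = 0; sum of minors = -2.
det A = 4·(9·(-8) - (-11)·6) - (-2)·((-18)·(-8) - (-11)·(-18)) + 2·((-18)·6 - 9·(-18)) = 4·(-6) - (-2)·(-54) + 2·54 = -24.
So p(s) = det(sI - A) = s^3 - 5s^2 - 2s + 24.
Rational-root test: any integer root divides 24. Testing small divisors, s = -2 works: p(-2) = -8 + (-20) + 4 + 24 = 0, so (s + 2) is a factor.
Dividing, p(s) = (s + 2)(s^2 - 7s + 12).
Factor s^2 - 7s + 12: two numbers with sum 7 and product 12 are 4 and 3, so s^2 - 7s + 12 = (s - 4)(s - 3).
Hence p(s) = (s - 4) (s - 3) (s + 2), with roots -2, 3, 4.
At least one eigenvalue has non-negative real part, so the system is not asymptotically stable.

-2, 3, 4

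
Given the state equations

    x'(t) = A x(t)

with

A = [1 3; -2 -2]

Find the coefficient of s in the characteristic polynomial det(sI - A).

1

For a 2×2 matrix, det(sI - A) = s^2 - (tr A)s + det A.
tr A = -1, det A = 4.
So p(s) = s^2 + s + 4.
The coefficient of s is 1.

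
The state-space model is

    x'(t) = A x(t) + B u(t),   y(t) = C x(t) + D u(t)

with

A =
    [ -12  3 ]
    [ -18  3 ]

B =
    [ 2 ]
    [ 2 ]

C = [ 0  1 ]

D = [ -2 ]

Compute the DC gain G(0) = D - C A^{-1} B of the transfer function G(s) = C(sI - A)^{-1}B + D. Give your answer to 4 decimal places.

-2.6667

G(0) = C(-A)^{-1}B + D = -C A^{-1} B + D.
det A = 18, so A^{-1} = (1/18)·adj(A) = [[1/6, -1/6], [1, -2/3]]
A^{-1} B = [0, 2/3]^T
C A^{-1} B = 2/3
G(0) = D - C A^{-1} B = -2 - (2/3) = -8/3 ≈ -2.6667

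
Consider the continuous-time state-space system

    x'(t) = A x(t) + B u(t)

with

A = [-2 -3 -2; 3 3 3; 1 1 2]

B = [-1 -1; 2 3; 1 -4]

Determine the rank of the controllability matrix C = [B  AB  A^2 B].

3

AB = [[-6, 1], [6, -6], [3, -6]]
A^2B = [[-12, 28], [9, -33], [6, -17]]
Controllability matrix C = [B  AB  A^2B] = [[-1, -1, -6, 1, -12, 28], [2, 3, 6, -6, 9, -33], [1, -4, 3, -6, 6, -17]]
Take the 3×3 submatrix of C formed by columns 1, 2, 3: [[-1, -1, -6], [2, 3, 6], [1, -4, 3]]. Its determinant is (-1)·(3·3 - 6·(-4)) - (-1)·(2·3 - 6·1) + (-6)·(2·(-4) - 3·1) = (-1)·33 - (-1)·0 + (-6)·(-11) = 33 ≠ 0.
So rank(C) ≥ 3; since C has 3 rows, rank(C) = 3.
rank(C) = 3 = n, so the pair (A, B) is completely controllable.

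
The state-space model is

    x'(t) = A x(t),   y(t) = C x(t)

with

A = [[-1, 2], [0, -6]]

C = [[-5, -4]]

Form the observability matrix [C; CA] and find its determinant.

-50

CA = [[5, 14]]
Observability matrix O = [C; CA] = [[-5, -4], [5, 14]]
det(O) = (-5)·14 - (-4)·5 = -70 - (-20) = -50
Since det(O) ≠ 0, rank(O) = 2 and the system is completely observable.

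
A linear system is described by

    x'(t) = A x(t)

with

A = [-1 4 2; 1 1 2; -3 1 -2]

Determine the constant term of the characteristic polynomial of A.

4

Expand det(sI - A) for the 3×3 matrix.
p(s) = s^3 + 2s^2 - s + 4.
(Check: constant term = det(-A) = (-1)^3 det A = 4; coefficient of s^2 = -tr A = 2.)
The constant term is 4.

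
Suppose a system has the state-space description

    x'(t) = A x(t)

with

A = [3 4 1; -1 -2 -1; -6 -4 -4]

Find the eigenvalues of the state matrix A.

det(sI - A) = s^3 - (tr A)s^2 + (M11 + M22 + M33)s - det A, where Mii is the 2×2 principal minor of A obtained by deleting row i and column i.
tr A = 3 + (-2) + (-4) = -3; M11 = (-2)·(-4) - (-1)·(-4) = 8 - 4 = 4; M22 = 3·(-4) - 1·(-6) = -12 - (-6) = -6; M33 = 3·(-2) - 4·(-1) = -6 - (-4) = -2; sum of minors = -4.
det A = 3·((-2)·(-4) - (-1)·(-4)) - 4·((-1)·(-4) - (-1)·(-6)) + 1·((-1)·(-4) - (-2)·(-6)) = 3·4 - 4·(-2) + 1·(-8) = 12.
So p(s) = det(sI - A) = s^3 + 3s^2 - 4s - 12.
Rational-root test: any integer root divides -12. Testing small divisors, s = -2 works: p(-2) = -8 + 12 + 8 + (-12) = 0, so (s + 2) is a factor.
Dividing, p(s) = (s + 2)(s^2 + s - 6).
Factor s^2 + s - 6: two numbers with sum -1 and product -6 are 2 and -3, so s^2 + s - 6 = (s - 2)(s + 3).
Hence p(s) = (s - 2) (s + 2) (s + 3), with roots -3, -2, 2.
At least one eigenvalue has non-negative real part, so the system is not asymptotically stable.

-3, -2, 2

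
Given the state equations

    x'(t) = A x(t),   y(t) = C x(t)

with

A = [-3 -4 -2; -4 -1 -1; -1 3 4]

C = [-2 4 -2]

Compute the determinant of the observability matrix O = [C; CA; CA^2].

-1944

CA = [[-8, -2, -8]]
CA^2 = [[40, 10, -14]]
Observability matrix O = [C; CA; CA^2] = [[-2, 4, -2], [-8, -2, -8], [40, 10, -14]]
Expanding along the first row, det(O) = (-2)·((-2)·(-14) - (-8)·10) - 4·((-8)·(-14) - (-8)·40) + (-2)·((-8)·10 - (-2)·40) = (-2)·108 - 4·432 + (-2)·0 = -1944
Since det(O) ≠ 0, rank(O) = 3 and the system is completely observable.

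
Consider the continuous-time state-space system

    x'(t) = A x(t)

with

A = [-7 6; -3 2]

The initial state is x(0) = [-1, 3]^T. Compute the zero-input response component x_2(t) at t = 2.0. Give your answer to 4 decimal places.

0.9460

det(sI - A) = s^2 - (tr A)s + det A, with tr A = (-7) + 2 = -5 and det A = (-7)·2 - 6·(-3) = -14 - (-18) = 4.
So p(s) = det(sI - A) = s^2 + 5s + 4.
Factor s^2 + 5s + 4: two numbers with sum -5 and product 4 are -1 and -4, so s^2 + 5s + 4 = (s + 1)(s + 4).
Hence p(s) = (s + 1) (s + 4), with roots -4, -1.
The eigenvalues -4, -1 are distinct and real, so A is diagonalisable and x(t) = e^{At} x(0) = V diag(e^{λ_i t}) V^{-1} x(0), where the columns of V are the eigenvectors.
λ = -4: A - (-4)I = [[-3, 6], [-3, 6]]. Row 1 gives (-3)·v1 + 6·v2 = 0, so take v_1 = [-2, -1]^T.
λ = -1: A - (-1)I = [[-6, 6], [-3, 3]]. Row 1 gives (-6)·v1 + 6·v2 = 0, so take v_2 = [1, 1]^T.
V = [v_1 v_2] = [[-2, 1], [-1, 1]] has det V = -1, so V^{-1} = adj(V)/det V = [[-1, 1], [-1, 2]].
Modal coordinates z(0) = V^{-1} x(0): (-1)·(-1) + 1·3 = 4; (-1)·(-1) + 2·3 = 7; so z(0) = [4, 7]^T.
x_2(t) = Σ_i (v_i)_2 · z_i(0) · e^{λ_i t} (row 2 of V times the modal terms).
x_2(2.0) = (-1)·4·e^{-4·2.0} + 1·7·e^{-1·2.0} = (-4)·0.000335 + 7·0.135335 = 0.9460.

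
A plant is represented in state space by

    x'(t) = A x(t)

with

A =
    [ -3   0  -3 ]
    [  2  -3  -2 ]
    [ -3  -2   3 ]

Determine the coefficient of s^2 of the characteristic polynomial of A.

Expand det(sI - A) for the 3×3 matrix.
p(s) = s^3 + 3s^2 - 22s - 78.
(Check: constant term = det(-A) = (-1)^3 det A = -78; coefficient of s^2 = -tr A = 3.)
The coefficient of s^2 is 3.

3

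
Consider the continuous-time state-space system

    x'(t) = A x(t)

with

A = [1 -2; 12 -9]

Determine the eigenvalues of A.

det(sI - A) = s^2 - (tr A)s + det A, with tr A = 1 + (-9) = -8 and det A = 1·(-9) - (-2)·12 = -9 - (-24) = 15.
So p(s) = det(sI - A) = s^2 + 8s + 15.
Factor s^2 + 8s + 15: two numbers with sum -8 and product 15 are -3 and -5, so s^2 + 8s + 15 = (s + 3)(s + 5).
Hence p(s) = (s + 3) (s + 5), with roots -5, -3.
All eigenvalues have negative real part, so the system is asymptotically stable.

-5, -3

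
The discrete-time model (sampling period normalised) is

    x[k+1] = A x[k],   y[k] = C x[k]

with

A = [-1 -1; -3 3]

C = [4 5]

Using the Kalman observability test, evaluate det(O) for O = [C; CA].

CA = [[-19, 11]]
Observability matrix O = [C; CA] = [[4, 5], [-19, 11]]
det(O) = 4·11 - 5·(-19) = 44 - (-95) = 139
Since det(O) ≠ 0, rank(O) = 2 and the system is completely observable.

139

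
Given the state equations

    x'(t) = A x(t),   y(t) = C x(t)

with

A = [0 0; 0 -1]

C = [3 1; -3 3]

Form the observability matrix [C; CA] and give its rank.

2

CA = [[0, -1], [0, -3]]
Observability matrix O = [C; CA] = [[3, 1], [-3, 3], [0, -1], [0, -3]]
Take the 2×2 submatrix of O formed by rows 1, 2: [[3, 1], [-3, 3]]. Its determinant is 3·3 - 1·(-3) = 9 - (-3) = 12 ≠ 0.
So rank(O) ≥ 2; since O has 2 columns, rank(O) = 2.
rank(O) = 2 = n, so the pair (A, C) is completely observable.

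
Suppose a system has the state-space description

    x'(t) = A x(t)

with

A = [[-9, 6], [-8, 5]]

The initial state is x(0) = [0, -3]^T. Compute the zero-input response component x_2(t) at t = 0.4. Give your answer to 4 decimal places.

det(sI - A) = s^2 - (tr A)s + det A, with tr A = (-9) + 5 = -4 and det A = (-9)·5 - 6·(-8) = -45 - (-48) = 3.
So p(s) = det(sI - A) = s^2 + 4s + 3.
Factor s^2 + 4s + 3: two numbers with sum -4 and product 3 are -1 and -3, so s^2 + 4s + 3 = (s + 1)(s + 3).
Hence p(s) = (s + 1) (s + 3), with roots -3, -1.
The eigenvalues -3, -1 are distinct and real, so A is diagonalisable and x(t) = e^{At} x(0) = V diag(e^{λ_i t}) V^{-1} x(0), where the columns of V are the eigenvectors.
λ = -3: A - (-3)I = [[-6, 6], [-8, 8]]. Row 1 gives (-6)·v1 + 6·v2 = 0, so take v_1 = [1, 1]^T.
λ = -1: A - (-1)I = [[-8, 6], [-8, 6]]. Row 1 gives (-8)·v1 + 6·v2 = 0, so take v_2 = [3, 4]^T.
V = [v_1 v_2] = [[1, 3], [1, 4]] has det V = 1, so V^{-1} = adj(V)/det V = [[4, -3], [-1, 1]].
Modal coordinates z(0) = V^{-1} x(0): 4·0 + (-3)·(-3) = 9; (-1)·0 + 1·(-3) = -3; so z(0) = [9, -3]^T.
x_2(t) = Σ_i (v_i)_2 · z_i(0) · e^{λ_i t} (row 2 of V times the modal terms).
x_2(0.4) = 1·9·e^{-3·0.4} + 4·(-3)·e^{-1·0.4} = 9·0.301194 + (-12)·0.670320 = -5.3331.

-5.3331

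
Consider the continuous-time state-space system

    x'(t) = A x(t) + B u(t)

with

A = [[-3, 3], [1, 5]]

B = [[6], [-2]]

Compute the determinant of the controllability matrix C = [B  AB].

-72

AB = [[-24], [-4]]
Controllability matrix C = [B  AB] = [[6, -24], [-2, -4]]
det(C) = 6·(-4) - (-24)·(-2) = -24 - 48 = -72
Since det(C) ≠ 0, rank(C) = 2 and the system is completely controllable.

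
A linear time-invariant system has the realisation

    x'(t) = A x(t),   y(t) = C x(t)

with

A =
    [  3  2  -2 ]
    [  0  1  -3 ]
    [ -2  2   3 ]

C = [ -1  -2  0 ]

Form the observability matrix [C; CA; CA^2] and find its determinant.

CA = [[-3, -4, 8]]
CA^2 = [[-25, 6, 42]]
Observability matrix O = [C; CA; CA^2] = [[-1, -2, 0], [-3, -4, 8], [-25, 6, 42]]
Expanding along the first row, det(O) = (-1)·((-4)·42 - 8·6) - (-2)·((-3)·42 - 8·(-25)) + 0·((-3)·6 - (-4)·(-25)) = (-1)·(-216) - (-2)·74 + 0·(-118) = 364
Since det(O) ≠ 0, rank(O) = 3 and the system is completely observable.

364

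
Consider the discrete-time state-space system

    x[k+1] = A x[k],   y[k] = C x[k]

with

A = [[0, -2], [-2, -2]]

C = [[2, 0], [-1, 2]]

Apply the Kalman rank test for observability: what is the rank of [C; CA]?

CA = [[0, -4], [-4, -2]]
Observability matrix O = [C; CA] = [[2, 0], [-1, 2], [0, -4], [-4, -2]]
Take the 2×2 submatrix of O formed by rows 1, 2: [[2, 0], [-1, 2]]. Its determinant is 2·2 - 0·(-1) = 4 - 0 = 4 ≠ 0.
So rank(O) ≥ 2; since O has 2 columns, rank(O) = 2.
rank(O) = 2 = n, so the pair (A, C) is completely observable.

2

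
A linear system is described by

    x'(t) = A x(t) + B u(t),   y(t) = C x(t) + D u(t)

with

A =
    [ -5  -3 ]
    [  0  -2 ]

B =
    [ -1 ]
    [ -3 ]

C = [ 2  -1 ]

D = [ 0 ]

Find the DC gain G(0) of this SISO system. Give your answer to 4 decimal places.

G(0) = C(-A)^{-1}B + D = -C A^{-1} B + D.
det A = 10, so A^{-1} = (1/10)·adj(A) = [[-1/5, 3/10], [0, -1/2]]
A^{-1} B = [-7/10, 3/2]^T
C A^{-1} B = -29/10
G(0) = D - C A^{-1} B = 0 - (-29/10) = 29/10 ≈ 2.9000

2.9000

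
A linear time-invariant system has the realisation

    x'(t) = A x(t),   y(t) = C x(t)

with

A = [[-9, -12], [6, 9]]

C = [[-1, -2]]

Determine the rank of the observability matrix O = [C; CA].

CA = [[-3, -6]]
Observability matrix O = [C; CA] = [[-1, -2], [-3, -6]]
Every row of O is a scalar multiple of row 1 = [-1, -2] (multipliers 1, 3), so the rows span a one-dimensional space.
O ≠ 0, hence rank(O) = 1.
rank(O) = 1 < n = 2, so the pair (A, C) is not completely observable.

1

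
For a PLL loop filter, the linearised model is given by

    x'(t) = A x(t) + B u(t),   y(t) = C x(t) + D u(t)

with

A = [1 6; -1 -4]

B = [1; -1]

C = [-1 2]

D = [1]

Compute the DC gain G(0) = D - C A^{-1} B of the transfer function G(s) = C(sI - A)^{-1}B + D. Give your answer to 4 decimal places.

2.0000

G(0) = C(-A)^{-1}B + D = -C A^{-1} B + D.
det A = 2, so A^{-1} = (1/2)·adj(A) = [[-2, -3], [1/2, 1/2]]
A^{-1} B = [1, 0]^T
C A^{-1} B = -1
G(0) = D - C A^{-1} B = 1 - (-1) = 2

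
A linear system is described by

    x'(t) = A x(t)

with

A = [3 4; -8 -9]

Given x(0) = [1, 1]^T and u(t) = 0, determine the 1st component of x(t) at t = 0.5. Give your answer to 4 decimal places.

det(sI - A) = s^2 - (tr A)s + det A, with tr A = 3 + (-9) = -6 and det A = 3·(-9) - 4·(-8) = -27 - (-32) = 5.
So p(s) = det(sI - A) = s^2 + 6s + 5.
Factor s^2 + 6s + 5: two numbers with sum -6 and product 5 are -1 and -5, so s^2 + 6s + 5 = (s + 1)(s + 5).
Hence p(s) = (s + 1) (s + 5), with roots -5, -1.
The eigenvalues -5, -1 are distinct and real, so A is diagonalisable and x(t) = e^{At} x(0) = V diag(e^{λ_i t}) V^{-1} x(0), where the columns of V are the eigenvectors.
λ = -5: A - (-5)I = [[8, 4], [-8, -4]]. Row 1 gives 8·v1 + 4·v2 = 0, so take v_1 = [-1, 2]^T.
λ = -1: A - (-1)I = [[4, 4], [-8, -8]]. Row 1 gives 4·v1 + 4·v2 = 0, so take v_2 = [-1, 1]^T.
V = [v_1 v_2] = [[-1, -1], [2, 1]] has det V = 1, so V^{-1} = adj(V)/det V = [[1, 1], [-2, -1]].
Modal coordinates z(0) = V^{-1} x(0): 1·1 + 1·1 = 2; (-2)·1 + (-1)·1 = -3; so z(0) = [2, -3]^T.
x_1(t) = Σ_i (v_i)_1 · z_i(0) · e^{λ_i t} (row 1 of V times the modal terms).
x_1(0.5) = (-1)·2·e^{-5·0.5} + (-1)·(-3)·e^{-1·0.5} = (-2)·0.082085 + 3·0.606531 = 1.6554.

1.6554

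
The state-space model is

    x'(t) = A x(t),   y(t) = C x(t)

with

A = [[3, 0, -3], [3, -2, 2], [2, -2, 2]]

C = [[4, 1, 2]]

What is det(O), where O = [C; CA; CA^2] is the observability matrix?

5133

CA = [[19, -6, -6]]
CA^2 = [[27, 24, -81]]
Observability matrix O = [C; CA; CA^2] = [[4, 1, 2], [19, -6, -6], [27, 24, -81]]
Expanding along the first row, det(O) = 4·((-6)·(-81) - (-6)·24) - 1·(19·(-81) - (-6)·27) + 2·(19·24 - (-6)·27) = 4·630 - 1·(-1377) + 2·618 = 5133
Since det(O) ≠ 0, rank(O) = 3 and the system is completely observable.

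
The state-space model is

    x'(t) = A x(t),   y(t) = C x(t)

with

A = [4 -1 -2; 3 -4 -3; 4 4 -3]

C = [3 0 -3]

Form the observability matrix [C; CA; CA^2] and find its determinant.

-783

CA = [[0, -15, 3]]
CA^2 = [[-33, 72, 36]]
Observability matrix O = [C; CA; CA^2] = [[3, 0, -3], [0, -15, 3], [-33, 72, 36]]
Expanding along the first row, det(O) = 3·((-15)·36 - 3·72) - 0·(0·36 - 3·(-33)) + (-3)·(0·72 - (-15)·(-33)) = 3·(-756) - 0·99 + (-3)·(-495) = -783
Since det(O) ≠ 0, rank(O) = 3 and the system is completely observable.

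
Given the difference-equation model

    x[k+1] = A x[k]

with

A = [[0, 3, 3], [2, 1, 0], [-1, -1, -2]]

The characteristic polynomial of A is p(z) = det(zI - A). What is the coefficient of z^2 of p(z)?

Expand det(zI - A) for the 3×3 matrix.
p(z) = z^3 + z^2 - 5z - 9.
(Check: constant term = det(-A) = (-1)^3 det A = -9; coefficient of z^2 = -tr A = 1.)
The coefficient of z^2 is 1.

1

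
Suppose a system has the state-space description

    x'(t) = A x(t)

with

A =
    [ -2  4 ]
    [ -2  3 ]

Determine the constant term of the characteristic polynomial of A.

2

For a 2×2 matrix, det(sI - A) = s^2 - (tr A)s + det A.
tr A = 1, det A = 2.
So p(s) = s^2 - s + 2.
The constant term is 2.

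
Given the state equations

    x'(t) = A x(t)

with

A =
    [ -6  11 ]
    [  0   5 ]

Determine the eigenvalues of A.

-6, 5

det(sI - A) = s^2 - (tr A)s + det A, with tr A = (-6) + 5 = -1 and det A = (-6)·5 - 11·0 = -30 - 0 = -30.
So p(s) = det(sI - A) = s^2 + s - 30.
Factor s^2 + s - 30: two numbers with sum -1 and product -30 are 5 and -6, so s^2 + s - 30 = (s - 5)(s + 6).
Hence p(s) = (s - 5) (s + 6), with roots -6, 5.
At least one eigenvalue has non-negative real part, so the system is not asymptotically stable.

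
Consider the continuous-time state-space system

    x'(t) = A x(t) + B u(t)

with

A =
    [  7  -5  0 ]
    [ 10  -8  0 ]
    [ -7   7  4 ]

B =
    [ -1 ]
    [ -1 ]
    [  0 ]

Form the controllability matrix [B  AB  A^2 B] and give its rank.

AB = [[-2], [-2], [0]]
A^2B = [[-4], [-4], [0]]
Controllability matrix C = [B  AB  A^2B] = [[-1, -2, -4], [-1, -2, -4], [0, 0, 0]]
Every column of C is a scalar multiple of column 1 = [-1, -1, 0] (multipliers 1, 2, 4), so the columns span a one-dimensional space.
C ≠ 0, hence rank(C) = 1.
rank(C) = 1 < n = 3, so the pair (A, B) is not completely controllable.

1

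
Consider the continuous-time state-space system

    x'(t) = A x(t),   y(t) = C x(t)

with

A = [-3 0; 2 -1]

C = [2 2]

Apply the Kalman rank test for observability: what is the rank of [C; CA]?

CA = [[-2, -2]]
Observability matrix O = [C; CA] = [[2, 2], [-2, -2]]
Every row of O is a scalar multiple of row 1 = [2, 2] (multipliers 1, -1), so the rows span a one-dimensional space.
O ≠ 0, hence rank(O) = 1.
rank(O) = 1 < n = 2, so the pair (A, C) is not completely observable.

1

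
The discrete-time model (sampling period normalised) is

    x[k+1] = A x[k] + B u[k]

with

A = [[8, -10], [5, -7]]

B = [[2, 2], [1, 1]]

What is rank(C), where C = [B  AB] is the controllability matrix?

1

AB = [[6, 6], [3, 3]]
Controllability matrix C = [B  AB] = [[2, 2, 6, 6], [1, 1, 3, 3]]
Every column of C is a scalar multiple of column 1 = [2, 1] (multipliers 1, 1, 3, 3), so the columns span a one-dimensional space.
C ≠ 0, hence rank(C) = 1.
rank(C) = 1 < n = 2, so the pair (A, B) is not completely controllable.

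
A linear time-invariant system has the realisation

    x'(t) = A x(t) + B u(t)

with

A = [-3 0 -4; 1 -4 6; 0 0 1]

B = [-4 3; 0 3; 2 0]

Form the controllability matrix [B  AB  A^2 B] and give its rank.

AB = [[4, -9], [8, -9], [2, 0]]
A^2B = [[-20, 27], [-16, 27], [2, 0]]
Controllability matrix C = [B  AB  A^2B] = [[-4, 3, 4, -9, -20, 27], [0, 3, 8, -9, -16, 27], [2, 0, 2, 0, 2, 0]]
The rows r1, r2, r3 of C are linearly dependent: r1 - r2 + 2·r3 = 0 (check each entry), so rank(C) ≤ 2.
The 2×2 minor from rows 1, 2, columns 1, 2 is (-4)·3 - 3·0 = -12 - 0 = -12 ≠ 0, so rank(C) = 2.
rank(C) = 2 < n = 3, so the pair (A, B) is not completely controllable.

2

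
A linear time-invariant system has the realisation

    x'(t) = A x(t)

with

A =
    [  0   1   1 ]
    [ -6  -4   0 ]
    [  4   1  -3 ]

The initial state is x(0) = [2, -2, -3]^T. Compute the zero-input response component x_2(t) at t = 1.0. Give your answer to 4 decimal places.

-0.3907

det(sI - A) = s^3 - (tr A)s^2 + (M11 + M22 + M33)s - det A, where Mii is the 2×2 principal minor of A obtained by deleting row i and column i.
tr A = 0 + (-4) + (-3) = -7; M11 = (-4)·(-3) - 0·1 = 12 - 0 = 12; M22 = 0·(-3) - 1·4 = 0 - 4 = -4; M33 = 0·(-4) - 1·(-6) = 0 - (-6) = 6; sum of minors = 14.
det A = 0·((-4)·(-3) - 0·1) - 1·((-6)·(-3) - 0·4) + 1·((-6)·1 - (-4)·4) = 0·12 - 1·18 + 1·10 = -8.
So p(s) = det(sI - A) = s^3 + 7s^2 + 14s + 8.
Rational-root test: any integer root divides 8. Testing small divisors, s = -1 works: p(-1) = -1 + 7 + (-14) + 8 = 0, so (s + 1) is a factor.
Dividing, p(s) = (s + 1)(s^2 + 6s + 8).
Factor s^2 + 6s + 8: two numbers with sum -6 and product 8 are -2 and -4, so s^2 + 6s + 8 = (s + 2)(s + 4).
Hence p(s) = (s + 1) (s + 2) (s + 4), with roots -4, -2, -1.
The eigenvalues -4, -2, -1 are distinct and real, so A is diagonalisable and x(t) = e^{At} x(0) = V diag(e^{λ_i t}) V^{-1} x(0), where the columns of V are the eigenvectors.
λ = -4: A - (-4)I = [[4, 1, 1], [-6, 0, 0], [4, 1, 1]]. v must be orthogonal to every row; (row 1) × (row 2) = [0, -6, 6], so take v_1 = [0, 1, -1]^T.
λ = -2: A - (-2)I = [[2, 1, 1], [-6, -2, 0], [4, 1, -1]]. v must be orthogonal to every row; (row 1) × (row 2) = [2, -6, 2], so take v_2 = [-1, 3, -1]^T.
λ = -1: A - (-1)I = [[1, 1, 1], [-6, -3, 0], [4, 1, -2]]. v must be orthogonal to every row; (row 1) × (row 2) = [3, -6, 3], so take v_3 = [1, -2, 1]^T.
V = [v_1 v_2 v_3] = [[0, -1, 1], [1, 3, -2], [-1, -1, 1]] has det V = 1, so V^{-1} = adj(V)/det V = [[1, 0, -1], [1, 1, 1], [2, 1, 1]].
Modal coordinates z(0) = V^{-1} x(0): 1·2 + 0·(-2) + (-1)·(-3) = 5; 1·2 + 1·(-2) + 1·(-3) = -3; 2·2 + 1·(-2) + 1·(-3) = -1; so z(0) = [5, -3, -1]^T.
x_2(t) = Σ_i (v_i)_2 · z_i(0) · e^{λ_i t} (row 2 of V times the modal terms).
x_2(1.0) = 1·5·e^{-4·1.0} + 3·(-3)·e^{-2·1.0} + (-2)·(-1)·e^{-1·1.0} = 5·0.018316 + (-9)·0.135335 + 2·0.367879 = -0.3907.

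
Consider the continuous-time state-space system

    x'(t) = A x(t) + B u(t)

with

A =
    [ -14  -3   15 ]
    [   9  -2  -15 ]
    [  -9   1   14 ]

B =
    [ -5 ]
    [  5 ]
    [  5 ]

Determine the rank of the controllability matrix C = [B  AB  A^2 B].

2

AB = [[130], [-130], [120]]
A^2B = [[370], [-370], [380]]
Controllability matrix C = [B  AB  A^2B] = [[-5, 130, 370], [5, -130, -370], [5, 120, 380]]
The rows r1, r2, r3 of C are linearly dependent: r1 + r2 = 0 (check each entry), so rank(C) ≤ 2.
The 2×2 minor from rows 1, 3, columns 1, 2 is (-5)·120 - 130·5 = -600 - 650 = -1250 ≠ 0, so rank(C) = 2.
rank(C) = 2 < n = 3, so the pair (A, B) is not completely controllable.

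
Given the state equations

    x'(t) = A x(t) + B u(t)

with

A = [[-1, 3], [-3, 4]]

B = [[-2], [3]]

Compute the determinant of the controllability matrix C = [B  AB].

-69

AB = [[11], [18]]
Controllability matrix C = [B  AB] = [[-2, 11], [3, 18]]
det(C) = (-2)·18 - 11·3 = -36 - 33 = -69
Since det(C) ≠ 0, rank(C) = 2 and the system is completely controllable.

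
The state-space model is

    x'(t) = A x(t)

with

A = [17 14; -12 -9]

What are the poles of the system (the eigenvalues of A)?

det(sI - A) = s^2 - (tr A)s + det A, with tr A = 17 + (-9) = 8 and det A = 17·(-9) - 14·(-12) = -153 - (-168) = 15.
So p(s) = det(sI - A) = s^2 - 8s + 15.
Factor s^2 - 8s + 15: two numbers with sum 8 and product 15 are 5 and 3, so s^2 - 8s + 15 = (s - 5)(s - 3).
Hence p(s) = (s - 5) (s - 3), with roots 3, 5.
At least one eigenvalue has non-negative real part, so the system is not asymptotically stable.

3, 5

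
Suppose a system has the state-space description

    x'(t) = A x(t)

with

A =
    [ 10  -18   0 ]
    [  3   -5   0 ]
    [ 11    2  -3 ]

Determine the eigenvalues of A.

-3, 1, 4

det(sI - A) = s^3 - (tr A)s^2 + (M11 + M22 + M33)s - det A, where Mii is the 2×2 principal minor of A obtained by deleting row i and column i.
tr A = 10 + (-5) + (-3) = 2; M11 = (-5)·(-3) - 0·2 = 15 - 0 = 15; M22 = 10·(-3) - 0·11 = -30 - 0 = -30; M33 = 10·(-5) - (-18)·3 = -50 - (-54) = 4; sum of minors = -11.
det A = 10·((-5)·(-3) - 0·2) - (-18)·(3·(-3) - 0·11) + 0·(3·2 - (-5)·11) = 10·15 - (-18)·(-9) + 0·61 = -12.
So p(s) = det(sI - A) = s^3 - 2s^2 - 11s + 12.
Rational-root test: any integer root divides 12. Testing small divisors, s = 1 works: p(1) = 1 + (-2) + (-11) + 12 = 0, so (s - 1) is a factor.
Dividing, p(s) = (s - 1)(s^2 - s - 12).
Factor s^2 - s - 12: two numbers with sum 1 and product -12 are 4 and -3, so s^2 - s - 12 = (s - 4)(s + 3).
Hence p(s) = (s - 4) (s - 1) (s + 3), with roots -3, 1, 4.
At least one eigenvalue has non-negative real part, so the system is not asymptotically stable.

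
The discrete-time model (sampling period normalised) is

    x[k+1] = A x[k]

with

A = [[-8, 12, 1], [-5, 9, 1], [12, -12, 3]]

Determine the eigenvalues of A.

det(zI - A) = z^3 - (tr A)z^2 + (M11 + M22 + M33)z - det A, where Mii is the 2×2 principal minor of A obtained by deleting row i and column i.
tr A = (-8) + 9 + 3 = 4; M11 = 9·3 - 1·(-12) = 27 - (-12) = 39; M22 = (-8)·3 - 1·12 = -24 - 12 = -36; M33 = (-8)·9 - 12·(-5) = -72 - (-60) = -12; sum of minors = -9.
det A = (-8)·(9·3 - 1·(-12)) - 12·((-5)·3 - 1·12) + 1·((-5)·(-12) - 9·12) = (-8)·39 - 12·(-27) + 1·(-48) = -36.
So p(z) = det(zI - A) = z^3 - 4z^2 - 9z + 36.
Rational-root test: any integer root divides 36. Testing small divisors, z = -3 works: p(-3) = -27 + (-36) + 27 + 36 = 0, so (z + 3) is a factor.
Dividing, p(z) = (z + 3)(z^2 - 7z + 12).
Factor z^2 - 7z + 12: two numbers with sum 7 and product 12 are 4 and 3, so z^2 - 7z + 12 = (z - 4)(z - 3).
Hence p(z) = (z - 4) (z - 3) (z + 3), with roots -3, 3, 4.

-3, 3, 4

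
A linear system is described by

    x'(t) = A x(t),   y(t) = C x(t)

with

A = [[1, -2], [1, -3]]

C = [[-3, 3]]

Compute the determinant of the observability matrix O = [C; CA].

9

CA = [[0, -3]]
Observability matrix O = [C; CA] = [[-3, 3], [0, -3]]
det(O) = (-3)·(-3) - 3·0 = 9 - 0 = 9
Since det(O) ≠ 0, rank(O) = 2 and the system is completely observable.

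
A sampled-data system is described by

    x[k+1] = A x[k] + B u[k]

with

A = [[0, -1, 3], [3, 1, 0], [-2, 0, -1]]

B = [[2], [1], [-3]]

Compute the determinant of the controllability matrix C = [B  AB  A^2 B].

AB = [[-10], [7], [-1]]
A^2B = [[-10], [-23], [21]]
Controllability matrix C = [B  AB  A^2B] = [[2, -10, -10], [1, 7, -23], [-3, -1, 21]]
Expanding along the first row, det(C) = 2·(7·21 - (-23)·(-1)) - (-10)·(1·21 - (-23)·(-3)) + (-10)·(1·(-1) - 7·(-3)) = 2·124 - (-10)·(-48) + (-10)·20 = -432
Since det(C) ≠ 0, rank(C) = 3 and the system is completely controllable.

-432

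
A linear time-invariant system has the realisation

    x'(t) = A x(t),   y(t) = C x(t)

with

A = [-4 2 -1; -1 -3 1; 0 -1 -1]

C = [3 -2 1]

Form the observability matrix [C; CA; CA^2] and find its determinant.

CA = [[-10, 11, -6]]
CA^2 = [[29, -47, 27]]
Observability matrix O = [C; CA; CA^2] = [[3, -2, 1], [-10, 11, -6], [29, -47, 27]]
Expanding along the first row, det(O) = 3·(11·27 - (-6)·(-47)) - (-2)·((-10)·27 - (-6)·29) + 1·((-10)·(-47) - 11·29) = 3·15 - (-2)·(-96) + 1·151 = 4
Since det(O) ≠ 0, rank(O) = 3 and the system is completely observable.

4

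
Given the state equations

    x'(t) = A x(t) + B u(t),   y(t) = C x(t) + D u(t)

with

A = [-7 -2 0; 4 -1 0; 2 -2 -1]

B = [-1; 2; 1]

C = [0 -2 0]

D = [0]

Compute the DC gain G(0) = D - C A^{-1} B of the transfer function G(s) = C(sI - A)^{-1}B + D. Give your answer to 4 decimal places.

-1.3333

G(0) = C(-A)^{-1}B + D = -C A^{-1} B + D.
det A = -15, so A^{-1} = (1/-15)·adj(A) = [[-1/15, 2/15, 0], [-4/15, -7/15, 0], [2/5, 6/5, -1]]
A^{-1} B = [1/3, -2/3, 1]^T
C A^{-1} B = 4/3
G(0) = D - C A^{-1} B = 0 - (4/3) = -4/3 ≈ -1.3333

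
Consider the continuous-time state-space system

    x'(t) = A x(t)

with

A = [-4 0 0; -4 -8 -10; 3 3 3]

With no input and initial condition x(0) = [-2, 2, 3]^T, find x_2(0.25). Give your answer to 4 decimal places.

-3.2892

det(sI - A) = s^3 - (tr A)s^2 + (M11 + M22 + M33)s - det A, where Mii is the 2×2 principal minor of A obtained by deleting row i and column i.
tr A = (-4) + (-8) + 3 = -9; M11 = (-8)·3 - (-10)·3 = -24 - (-30) = 6; M22 = (-4)·3 - 0·3 = -12 - 0 = -12; M33 = (-4)·(-8) - 0·(-4) = 32 - 0 = 32; sum of minors = 26.
det A = (-4)·((-8)·3 - (-10)·3) - 0·((-4)·3 - (-10)·3) + 0·((-4)·3 - (-8)·3) = (-4)·6 - 0·18 + 0·12 = -24.
So p(s) = det(sI - A) = s^3 + 9s^2 + 26s + 24.
Rational-root test: any integer root divides 24. Testing small divisors, s = -2 works: p(-2) = -8 + 36 + (-52) + 24 = 0, so (s + 2) is a factor.
Dividing, p(s) = (s + 2)(s^2 + 7s + 12).
Factor s^2 + 7s + 12: two numbers with sum -7 and product 12 are -3 and -4, so s^2 + 7s + 12 = (s + 3)(s + 4).
Hence p(s) = (s + 2) (s + 3) (s + 4), with roots -4, -3, -2.
The eigenvalues -4, -3, -2 are distinct and real, so A is diagonalisable and x(t) = e^{At} x(0) = V diag(e^{λ_i t}) V^{-1} x(0), where the columns of V are the eigenvectors.
λ = -4: A - (-4)I = [[0, 0, 0], [-4, -4, -10], [3, 3, 7]]. v must be orthogonal to every row; (row 2) × (row 3) = [2, -2, 0], so take v_1 = [1, -1, 0]^T.
λ = -3: A - (-3)I = [[-1, 0, 0], [-4, -5, -10], [3, 3, 6]]. v must be orthogonal to every row; (row 1) × (row 2) = [0, -10, 5], so take v_2 = [0, 2, -1]^T.
λ = -2: A - (-2)I = [[-2, 0, 0], [-4, -6, -10], [3, 3, 5]]. v must be orthogonal to every row; (row 1) × (row 2) = [0, -20, 12], so take v_3 = [0, -5, 3]^T.
V = [v_1 v_2 v_3] = [[1, 0, 0], [-1, 2, -5], [0, -1, 3]] has det V = 1, so V^{-1} = adj(V)/det V = [[1, 0, 0], [3, 3, 5], [1, 1, 2]].
Modal coordinates z(0) = V^{-1} x(0): 1·(-2) + 0·2 + 0·3 = -2; 3·(-2) + 3·2 + 5·3 = 15; 1·(-2) + 1·2 + 2·3 = 6; so z(0) = [-2, 15, 6]^T.
x_2(t) = Σ_i (v_i)_2 · z_i(0) · e^{λ_i t} (row 2 of V times the modal terms).
x_2(0.25) = (-1)·(-2)·e^{-4·0.25} + 2·15·e^{-3·0.25} + (-5)·6·e^{-2·0.25} = 2·0.367879 + 30·0.472367 + (-30)·0.606531 = -3.2892.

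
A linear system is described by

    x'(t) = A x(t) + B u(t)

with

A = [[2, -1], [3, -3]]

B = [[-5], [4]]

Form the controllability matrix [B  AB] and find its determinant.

AB = [[-14], [-27]]
Controllability matrix C = [B  AB] = [[-5, -14], [4, -27]]
det(C) = (-5)·(-27) - (-14)·4 = 135 - (-56) = 191
Since det(C) ≠ 0, rank(C) = 2 and the system is completely controllable.

191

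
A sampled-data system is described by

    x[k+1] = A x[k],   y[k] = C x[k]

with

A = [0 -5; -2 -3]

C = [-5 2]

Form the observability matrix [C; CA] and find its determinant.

-87

CA = [[-4, 19]]
Observability matrix O = [C; CA] = [[-5, 2], [-4, 19]]
det(O) = (-5)·19 - 2·(-4) = -95 - (-8) = -87
Since det(O) ≠ 0, rank(O) = 2 and the system is completely observable.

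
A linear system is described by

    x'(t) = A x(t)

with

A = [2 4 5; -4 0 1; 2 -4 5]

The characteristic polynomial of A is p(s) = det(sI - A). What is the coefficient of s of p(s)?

20

Expand det(sI - A) for the 3×3 matrix.
p(s) = s^3 - 7s^2 + 20s - 176.
(Check: constant term = det(-A) = (-1)^3 det A = -176; coefficient of s^2 = -tr A = -7.)
The coefficient of s is 20.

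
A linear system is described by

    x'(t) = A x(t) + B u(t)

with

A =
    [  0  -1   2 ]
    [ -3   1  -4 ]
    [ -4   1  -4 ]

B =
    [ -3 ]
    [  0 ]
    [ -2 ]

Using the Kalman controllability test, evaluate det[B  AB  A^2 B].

-289

AB = [[-4], [17], [20]]
A^2B = [[23], [-51], [-47]]
Controllability matrix C = [B  AB  A^2B] = [[-3, -4, 23], [0, 17, -51], [-2, 20, -47]]
Expanding along the first row, det(C) = (-3)·(17·(-47) - (-51)·20) - (-4)·(0·(-47) - (-51)·(-2)) + 23·(0·20 - 17·(-2)) = (-3)·221 - (-4)·(-102) + 23·34 = -289
Since det(C) ≠ 0, rank(C) = 3 and the system is completely controllable.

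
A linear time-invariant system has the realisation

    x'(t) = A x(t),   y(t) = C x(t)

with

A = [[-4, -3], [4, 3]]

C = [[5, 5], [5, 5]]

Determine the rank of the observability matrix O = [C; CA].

CA = [[0, 0], [0, 0]]
Observability matrix O = [C; CA] = [[5, 5], [5, 5], [0, 0], [0, 0]]
Every row of O is a scalar multiple of row 1 = [5, 5] (multipliers 1, 1, 0, 0), so the rows span a one-dimensional space.
O ≠ 0, hence rank(O) = 1.
rank(O) = 1 < n = 2, so the pair (A, C) is not completely observable.

1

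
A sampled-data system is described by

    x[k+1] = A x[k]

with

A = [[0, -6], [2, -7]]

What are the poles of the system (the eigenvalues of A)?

det(zI - A) = z^2 - (tr A)z + det A, with tr A = 0 + (-7) = -7 and det A = 0·(-7) - (-6)·2 = 0 - (-12) = 12.
So p(z) = det(zI - A) = z^2 + 7z + 12.
Factor z^2 + 7z + 12: two numbers with sum -7 and product 12 are -3 and -4, so z^2 + 7z + 12 = (z + 3)(z + 4).
Hence p(z) = (z + 3) (z + 4), with roots -4, -3.

-4, -3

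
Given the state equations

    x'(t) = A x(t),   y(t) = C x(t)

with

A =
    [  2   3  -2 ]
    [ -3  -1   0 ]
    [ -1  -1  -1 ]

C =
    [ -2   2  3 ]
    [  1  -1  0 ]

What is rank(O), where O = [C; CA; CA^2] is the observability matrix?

CA = [[-13, -11, 1], [5, 4, -2]]
CA^2 = [[6, -29, 25], [0, 13, -8]]
Observability matrix O = [C; CA; CA^2] = [[-2, 2, 3], [1, -1, 0], [-13, -11, 1], [5, 4, -2], [6, -29, 25], [0, 13, -8]]
Take the 3×3 submatrix of O formed by rows 1, 2, 3: [[-2, 2, 3], [1, -1, 0], [-13, -11, 1]]. Its determinant is (-2)·((-1)·1 - 0·(-11)) - 2·(1·1 - 0·(-13)) + 3·(1·(-11) - (-1)·(-13)) = (-2)·(-1) - 2·1 + 3·(-24) = -72 ≠ 0.
So rank(O) ≥ 3; since O has 3 columns, rank(O) = 3.
rank(O) = 3 = n, so the pair (A, C) is completely observable.

3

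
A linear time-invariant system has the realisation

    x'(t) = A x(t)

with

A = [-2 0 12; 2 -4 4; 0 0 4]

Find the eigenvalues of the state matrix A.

-4, -2, 4

det(sI - A) = s^3 - (tr A)s^2 + (M11 + M22 + M33)s - det A, where Mii is the 2×2 principal minor of A obtained by deleting row i and column i.
tr A = (-2) + (-4) + 4 = -2; M11 = (-4)·4 - 4·0 = -16 - 0 = -16; M22 = (-2)·4 - 12·0 = -8 - 0 = -8; M33 = (-2)·(-4) - 0·2 = 8 - 0 = 8; sum of minors = -16.
det A = (-2)·((-4)·4 - 4·0) - 0·(2·4 - 4·0) + 12·(2·0 - (-4)·0) = (-2)·(-16) - 0·8 + 12·0 = 32.
So p(s) = det(sI - A) = s^3 + 2s^2 - 16s - 32.
Rational-root test: any integer root divides -32. Testing small divisors, s = -2 works: p(-2) = -8 + 8 + 32 + (-32) = 0, so (s + 2) is a factor.
Dividing, p(s) = (s + 2)(s^2 - 16).
Factor s^2 - 16: two numbers with sum 0 and product -16 are 4 and -4, so s^2 - 16 = (s - 4)(s + 4).
Hence p(s) = (s - 4) (s + 2) (s + 4), with roots -4, -2, 4.
At least one eigenvalue has non-negative real part, so the system is not asymptotically stable.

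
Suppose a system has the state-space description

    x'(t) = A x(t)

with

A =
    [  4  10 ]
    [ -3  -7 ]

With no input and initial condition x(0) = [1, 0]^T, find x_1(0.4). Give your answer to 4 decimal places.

det(sI - A) = s^2 - (tr A)s + det A, with tr A = 4 + (-7) = -3 and det A = 4·(-7) - 10·(-3) = -28 - (-30) = 2.
So p(s) = det(sI - A) = s^2 + 3s + 2.
Factor s^2 + 3s + 2: two numbers with sum -3 and product 2 are -1 and -2, so s^2 + 3s + 2 = (s + 1)(s + 2).
Hence p(s) = (s + 1) (s + 2), with roots -2, -1.
The eigenvalues -2, -1 are distinct and real, so A is diagonalisable and x(t) = e^{At} x(0) = V diag(e^{λ_i t}) V^{-1} x(0), where the columns of V are the eigenvectors.
λ = -2: A - (-2)I = [[6, 10], [-3, -5]]. Row 1 gives 6·v1 + 10·v2 = 0, so take v_1 = [-5, 3]^T.
λ = -1: A - (-1)I = [[5, 10], [-3, -6]]. Row 1 gives 5·v1 + 10·v2 = 0, so take v_2 = [2, -1]^T.
V = [v_1 v_2] = [[-5, 2], [3, -1]] has det V = -1, so V^{-1} = adj(V)/det V = [[1, 2], [3, 5]].
Modal coordinates z(0) = V^{-1} x(0): 1·1 + 2·0 = 1; 3·1 + 5·0 = 3; so z(0) = [1, 3]^T.
x_1(t) = Σ_i (v_i)_1 · z_i(0) · e^{λ_i t} (row 1 of V times the modal terms).
x_1(0.4) = (-5)·1·e^{-2·0.4} + 2·3·e^{-1·0.4} = (-5)·0.449329 + 6·0.670320 = 1.7753.

1.7753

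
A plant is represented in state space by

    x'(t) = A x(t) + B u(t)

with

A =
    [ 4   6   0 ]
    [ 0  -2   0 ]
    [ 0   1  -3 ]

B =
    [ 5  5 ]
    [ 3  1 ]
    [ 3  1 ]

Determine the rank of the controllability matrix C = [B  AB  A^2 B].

2

AB = [[38, 26], [-6, -2], [-6, -2]]
A^2B = [[116, 92], [12, 4], [12, 4]]
Controllability matrix C = [B  AB  A^2B] = [[5, 5, 38, 26, 116, 92], [3, 1, -6, -2, 12, 4], [3, 1, -6, -2, 12, 4]]
The rows r1, r2, r3 of C are linearly dependent: -r2 + r3 = 0 (check each entry), so rank(C) ≤ 2.
The 2×2 minor from rows 1, 2, columns 1, 2 is 5·1 - 5·3 = 5 - 15 = -10 ≠ 0, so rank(C) = 2.
rank(C) = 2 < n = 3, so the pair (A, B) is not completely controllable.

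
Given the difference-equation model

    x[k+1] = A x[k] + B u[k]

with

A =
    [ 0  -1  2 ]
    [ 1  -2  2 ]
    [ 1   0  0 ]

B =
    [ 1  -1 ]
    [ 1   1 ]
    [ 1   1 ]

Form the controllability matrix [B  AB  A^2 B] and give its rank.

AB = [[1, 1], [1, -1], [1, -1]]
A^2B = [[1, -1], [1, 1], [1, 1]]
Controllability matrix C = [B  AB  A^2B] = [[1, -1, 1, 1, 1, -1], [1, 1, 1, -1, 1, 1], [1, 1, 1, -1, 1, 1]]
The rows r1, r2, r3 of C are linearly dependent: -r2 + r3 = 0 (check each entry), so rank(C) ≤ 2.
The 2×2 minor from rows 1, 2, columns 1, 2 is 1·1 - (-1)·1 = 1 - (-1) = 2 ≠ 0, so rank(C) = 2.
rank(C) = 2 < n = 3, so the pair (A, B) is not completely controllable.

2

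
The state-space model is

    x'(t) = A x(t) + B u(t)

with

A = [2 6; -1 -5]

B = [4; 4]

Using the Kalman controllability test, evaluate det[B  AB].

-224

AB = [[32], [-24]]
Controllability matrix C = [B  AB] = [[4, 32], [4, -24]]
det(C) = 4·(-24) - 32·4 = -96 - 128 = -224
Since det(C) ≠ 0, rank(C) = 2 and the system is completely controllable.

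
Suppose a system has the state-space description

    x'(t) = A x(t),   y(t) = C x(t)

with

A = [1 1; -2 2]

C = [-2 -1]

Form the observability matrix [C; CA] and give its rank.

2

CA = [[0, -4]]
Observability matrix O = [C; CA] = [[-2, -1], [0, -4]]
det(O) = (-2)·(-4) - (-1)·0 = 8 - 0 = 8 ≠ 0, so rank(O) = 2.
rank(O) = 2 = n, so the pair (A, C) is completely observable.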